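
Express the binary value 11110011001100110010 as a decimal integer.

Sum of powers of 2 for each 1-bit:
2^1 + 2^4 + 2^5 + 2^8 + 2^9 + 2^12 + 2^13 + 2^16 + 2^17 + 2^18 + 2^19
= 2 + 16 + 32 + 256 + 512 + 4096 + 8192 + 65536 + 131072 + 262144 + 524288
= 996146



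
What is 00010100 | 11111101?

OR: 1 when either bit is 1
  00010100
| 11111101
----------
  11111101
Decimal: 20 | 253 = 253



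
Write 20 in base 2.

Using repeated division by 2:
20 ÷ 2 = 10 remainder 0
10 ÷ 2 = 5 remainder 0
5 ÷ 2 = 2 remainder 1
2 ÷ 2 = 1 remainder 0
1 ÷ 2 = 0 remainder 1
Reading remainders bottom to top: 10100



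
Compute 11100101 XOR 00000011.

XOR: 1 when bits differ
  11100101
^ 00000011
----------
  11100110
Decimal: 229 ^ 3 = 230



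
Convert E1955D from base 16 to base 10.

Expand by place value (powers of 16):
Digit values: E = 14, D = 13
E1955D = 14 × 16^5 + 1 × 16^4 + 9 × 16^3 + 5 × 16^2 + 5 × 16^1 + 13 × 16^0
= 14 × 1048576 + 1 × 65536 + 9 × 4096 + 5 × 256 + 5 × 16 + 13 × 1
= 14680064 + 65536 + 36864 + 1280 + 80 + 13
= 14783837



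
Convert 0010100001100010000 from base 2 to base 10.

Sum of powers of 2 for each 1-bit:
2^4 + 2^8 + 2^9 + 2^14 + 2^16
= 16 + 256 + 512 + 16384 + 65536
= 82704



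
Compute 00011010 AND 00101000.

AND: 1 only when both bits are 1
  00011010
& 00101000
----------
  00001000
Decimal: 26 & 40 = 8



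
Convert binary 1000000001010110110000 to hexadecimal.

Group into 4-bit nibbles from right:
  0010 = 2
  0000 = 0
  0001 = 1
  0101 = 5
  1011 = B
  0000 = 0
Result: 2015B0



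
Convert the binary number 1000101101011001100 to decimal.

Sum of powers of 2 for each 1-bit:
2^2 + 2^3 + 2^6 + 2^7 + 2^9 + 2^11 + 2^12 + 2^14 + 2^18
= 4 + 8 + 64 + 128 + 512 + 2048 + 4096 + 16384 + 262144
= 285388



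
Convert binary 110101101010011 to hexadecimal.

Group into 4-bit nibbles from right:
  0110 = 6
  1011 = B
  0101 = 5
  0011 = 3
Result: 6B53



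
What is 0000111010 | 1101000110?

OR: 1 when either bit is 1
  0000111010
| 1101000110
------------
  1101111110
Decimal: 58 | 838 = 894



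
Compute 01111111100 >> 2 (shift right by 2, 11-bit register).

Original: 01111111100 (decimal 1020)
Shift right by 2 positions
Drop the 2 low bits; fill with zeros on the left
Result: 00011111111 (decimal 255)
Equivalent: 1020 >> 2 = 1020 ÷ 2^2 = 255



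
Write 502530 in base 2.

Using repeated division by 2:
502530 ÷ 2 = 251265 remainder 0
251265 ÷ 2 = 125632 remainder 1
125632 ÷ 2 = 62816 remainder 0
62816 ÷ 2 = 31408 remainder 0
31408 ÷ 2 = 15704 remainder 0
15704 ÷ 2 = 7852 remainder 0
7852 ÷ 2 = 3926 remainder 0
3926 ÷ 2 = 1963 remainder 0
1963 ÷ 2 = 981 remainder 1
981 ÷ 2 = 490 remainder 1
490 ÷ 2 = 245 remainder 0
245 ÷ 2 = 122 remainder 1
122 ÷ 2 = 61 remainder 0
61 ÷ 2 = 30 remainder 1
30 ÷ 2 = 15 remainder 0
15 ÷ 2 = 7 remainder 1
7 ÷ 2 = 3 remainder 1
3 ÷ 2 = 1 remainder 1
1 ÷ 2 = 0 remainder 1
Reading remainders bottom to top: 1111010101100000010



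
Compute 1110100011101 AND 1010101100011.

AND: 1 only when both bits are 1
  1110100011101
& 1010101100011
---------------
  1010100000001
Decimal: 7453 & 5475 = 5377



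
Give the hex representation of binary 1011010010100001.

Group into 4-bit nibbles from right:
  1011 = B
  0100 = 4
  1010 = A
  0001 = 1
Result: B4A1



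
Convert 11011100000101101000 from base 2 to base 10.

Sum of powers of 2 for each 1-bit:
2^3 + 2^5 + 2^6 + 2^8 + 2^14 + 2^15 + 2^16 + 2^18 + 2^19
= 8 + 32 + 64 + 256 + 16384 + 32768 + 65536 + 262144 + 524288
= 901480



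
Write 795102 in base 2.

Using repeated division by 2:
795102 ÷ 2 = 397551 remainder 0
397551 ÷ 2 = 198775 remainder 1
198775 ÷ 2 = 99387 remainder 1
99387 ÷ 2 = 49693 remainder 1
49693 ÷ 2 = 24846 remainder 1
24846 ÷ 2 = 12423 remainder 0
12423 ÷ 2 = 6211 remainder 1
6211 ÷ 2 = 3105 remainder 1
3105 ÷ 2 = 1552 remainder 1
1552 ÷ 2 = 776 remainder 0
776 ÷ 2 = 388 remainder 0
388 ÷ 2 = 194 remainder 0
194 ÷ 2 = 97 remainder 0
97 ÷ 2 = 48 remainder 1
48 ÷ 2 = 24 remainder 0
24 ÷ 2 = 12 remainder 0
12 ÷ 2 = 6 remainder 0
6 ÷ 2 = 3 remainder 0
3 ÷ 2 = 1 remainder 1
1 ÷ 2 = 0 remainder 1
Reading remainders bottom to top: 11000010000111011110



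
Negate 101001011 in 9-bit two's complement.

Original (sign bit 1, negative): 101001011
Step 1 - Invert all bits: 010110100
Step 2 - Add 1: 010110101
Verification: 101001011 + 010110101 = 1000000000; discarding the end carry (carry out of the top bit) leaves the 9-bit value 000000000, as required for x + (-x)



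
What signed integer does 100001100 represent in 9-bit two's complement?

Binary: 100001100
Sign bit: 1 (negative)
Invert: 011110011
Add 1:  011110100
Magnitude: 011110100 = 128 + 64 + 32 + 16 + 4 = 244
Value: -244



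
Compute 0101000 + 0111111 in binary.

Add column by column from the right: bit + bit + carry-in; write the sum mod 2, carry 1 when the sum is 2 or 3.
carry:  1110000
        0101000
+       0111111
---------------
       01100111
(the carry out of the leftmost column, 0, becomes the leading bit)
Decimal check:
  0101000 = 32 + 8 = 40
  0111111 = 32 + 16 + 8 + 4 + 2 + 1 = 63
  40 + 63 = 103, and 01100111 = 64 + 32 + 4 + 2 + 1 = 103 ✓



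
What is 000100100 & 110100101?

AND: 1 only when both bits are 1
  000100100
& 110100101
-----------
  000100100
Decimal: 36 & 421 = 36



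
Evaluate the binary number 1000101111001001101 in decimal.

Sum of powers of 2 for each 1-bit:
2^0 + 2^2 + 2^3 + 2^6 + 2^9 + 2^10 + 2^11 + 2^12 + 2^14 + 2^18
= 1 + 4 + 8 + 64 + 512 + 1024 + 2048 + 4096 + 16384 + 262144
= 286285



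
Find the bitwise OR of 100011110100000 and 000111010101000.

OR: 1 when either bit is 1
  100011110100000
| 000111010101000
-----------------
  100111110101000
Decimal: 18336 | 3752 = 20392



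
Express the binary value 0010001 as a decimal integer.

Sum of powers of 2 for each 1-bit:
2^0 + 2^4
= 1 + 16
= 17



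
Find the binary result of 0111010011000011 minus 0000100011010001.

Method 1 - Direct subtraction (column by column from the right: bit − bit − borrow-in; if negative, add 2 and borrow 1 from the next column):
borrow: 0001011111100000
        0111010011000011
-       0000100011010001
------------------------
        0110101111110010

Method 2 - Add two's complement:
Two's complement of 0000100011010001: invert → 1111011100101110, add 1 → 1111011100101111
  0111010011000011
+ 1111011100101111
------------------
 10110101111110010  (end carry out of the top bit = 1)
Discarding the end carry: 0110101111110010
Decimal check:
  0111010011000011 = 16384 + 8192 + 4096 + 1024 + 128 + 64 + 2 + 1 = 29891
  0000100011010001 = 2048 + 128 + 64 + 16 + 1 = 2257
  29891 - 2257 = 27634, and 0110101111110010 = 16384 + 8192 + 2048 + 512 + 256 + 128 + 64 + 32 + 16 + 2 = 27634 ✓



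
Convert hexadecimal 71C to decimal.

Expand by place value (powers of 16):
Digit values: C = 12
71C = 7 × 16^2 + 1 × 16^1 + 12 × 16^0
= 7 × 256 + 1 × 16 + 12 × 1
= 1792 + 16 + 12
= 1820



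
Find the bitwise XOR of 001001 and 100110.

XOR: 1 when bits differ
  001001
^ 100110
--------
  101111
Decimal: 9 ^ 38 = 47



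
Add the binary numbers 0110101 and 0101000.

Add column by column from the right: bit + bit + carry-in; write the sum mod 2, carry 1 when the sum is 2 or 3.
carry:  1000000
        0110101
+       0101000
---------------
       01011101
(the carry out of the leftmost column, 0, becomes the leading bit)
Decimal check:
  0110101 = 32 + 16 + 4 + 1 = 53
  0101000 = 32 + 8 = 40
  53 + 40 = 93, and 01011101 = 64 + 16 + 8 + 4 + 1 = 93 ✓



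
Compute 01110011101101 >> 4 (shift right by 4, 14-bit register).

Original: 01110011101101 (decimal 7405)
Shift right by 4 positions
Drop the 4 low bits; fill with zeros on the left
Result: 00000111001110 (decimal 462)
Equivalent: 7405 >> 4 = 7405 ÷ 2^4 = 462



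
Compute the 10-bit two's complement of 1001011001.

Original (sign bit 1, negative): 1001011001
Step 1 - Invert all bits: 0110100110
Step 2 - Add 1: 0110100111
Verification: 1001011001 + 0110100111 = 10000000000; discarding the end carry (carry out of the top bit) leaves the 10-bit value 0000000000, as required for x + (-x)



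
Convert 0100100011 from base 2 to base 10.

Sum of powers of 2 for each 1-bit:
2^0 + 2^1 + 2^5 + 2^8
= 1 + 2 + 32 + 256
= 291



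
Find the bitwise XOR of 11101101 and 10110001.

XOR: 1 when bits differ
  11101101
^ 10110001
----------
  01011100
Decimal: 237 ^ 177 = 92



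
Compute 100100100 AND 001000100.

AND: 1 only when both bits are 1
  100100100
& 001000100
-----------
  000000100
Decimal: 292 & 68 = 4



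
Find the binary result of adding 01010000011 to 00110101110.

Add column by column from the right: bit + bit + carry-in; write the sum mod 2, carry 1 when the sum is 2 or 3.
carry:  11100011100
        01010000011
+       00110101110
-------------------
       010000110001
(the carry out of the leftmost column, 0, becomes the leading bit)
Decimal check:
  01010000011 = 512 + 128 + 2 + 1 = 643
  00110101110 = 256 + 128 + 32 + 8 + 4 + 2 = 430
  643 + 430 = 1073, and 010000110001 = 1024 + 32 + 16 + 1 = 1073 ✓



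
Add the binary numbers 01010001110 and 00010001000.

Add column by column from the right: bit + bit + carry-in; write the sum mod 2, carry 1 when the sum is 2 or 3.
carry:  00100010000
        01010001110
+       00010001000
-------------------
       001100010110
(the carry out of the leftmost column, 0, becomes the leading bit)
Decimal check:
  01010001110 = 512 + 128 + 8 + 4 + 2 = 654
  00010001000 = 128 + 8 = 136
  654 + 136 = 790, and 001100010110 = 512 + 256 + 16 + 4 + 2 = 790 ✓



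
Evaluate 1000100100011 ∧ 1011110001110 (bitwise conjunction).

AND: 1 only when both bits are 1
  1000100100011
& 1011110001110
---------------
  1000100000010
Decimal: 4387 & 6030 = 4354



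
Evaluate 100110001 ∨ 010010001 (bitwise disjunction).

OR: 1 when either bit is 1
  100110001
| 010010001
-----------
  110110001
Decimal: 305 | 145 = 433



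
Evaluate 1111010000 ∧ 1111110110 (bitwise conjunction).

AND: 1 only when both bits are 1
  1111010000
& 1111110110
------------
  1111010000
Decimal: 976 & 1014 = 976



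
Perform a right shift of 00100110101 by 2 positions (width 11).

Original: 00100110101 (decimal 309)
Shift right by 2 positions
Drop the 2 low bits; fill with zeros on the left
Result: 00001001101 (decimal 77)
Equivalent: 309 >> 2 = 309 ÷ 2^2 = 77



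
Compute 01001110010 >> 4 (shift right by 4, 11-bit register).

Original: 01001110010 (decimal 626)
Shift right by 4 positions
Drop the 4 low bits; fill with zeros on the left
Result: 00000100111 (decimal 39)
Equivalent: 626 >> 4 = 626 ÷ 2^4 = 39



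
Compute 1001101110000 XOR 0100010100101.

XOR: 1 when bits differ
  1001101110000
^ 0100010100101
---------------
  1101111010101
Decimal: 4976 ^ 2213 = 7125



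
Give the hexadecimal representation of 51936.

Using repeated division by 16 (digits 10–15 are A–F):
51936 ÷ 16 = 3246 remainder 0
3246 ÷ 16 = 202 remainder 14 (E)
202 ÷ 16 = 12 remainder 10 (A)
12 ÷ 16 = 0 remainder 12 (C)
Reading remainders bottom to top: CAE0



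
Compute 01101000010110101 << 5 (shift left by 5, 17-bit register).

Original: 01101000010110101 (decimal 53429)
Shift left by 5 positions
Append 5 zeros on the right and drop the 5 high bits that overflow the 17-bit width
Result: 00001011010100000 (decimal 5792)
Equivalent: 53429 << 5 = 53429 × 2^5 = 1709728, truncated to 17 bits = 5792



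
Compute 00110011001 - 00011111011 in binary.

Method 1 - Direct subtraction (column by column from the right: bit − bit − borrow-in; if negative, add 2 and borrow 1 from the next column):
borrow: 00111111100
        00110011001
-       00011111011
-------------------
        00010011110

Method 2 - Add two's complement:
Two's complement of 00011111011: invert → 11100000100, add 1 → 11100000101
  00110011001
+ 11100000101
-------------
 100010011110  (end carry out of the top bit = 1)
Discarding the end carry: 00010011110
Decimal check:
  00110011001 = 256 + 128 + 16 + 8 + 1 = 409
  00011111011 = 128 + 64 + 32 + 16 + 8 + 2 + 1 = 251
  409 - 251 = 158, and 00010011110 = 128 + 16 + 8 + 4 + 2 = 158 ✓



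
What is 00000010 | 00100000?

OR: 1 when either bit is 1
  00000010
| 00100000
----------
  00100010
Decimal: 2 | 32 = 34



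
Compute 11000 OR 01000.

OR: 1 when either bit is 1
  11000
| 01000
-------
  11000
Decimal: 24 | 8 = 24



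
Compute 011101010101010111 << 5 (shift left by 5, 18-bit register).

Original: 011101010101010111 (decimal 120151)
Shift left by 5 positions
Append 5 zeros on the right and drop the 5 high bits that overflow the 18-bit width
Result: 101010101011100000 (decimal 174816)
Equivalent: 120151 << 5 = 120151 × 2^5 = 3844832, truncated to 18 bits = 174816



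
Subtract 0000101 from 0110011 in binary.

Method 1 - Direct subtraction (column by column from the right: bit − bit − borrow-in; if negative, add 2 and borrow 1 from the next column):
borrow: 0011000
        0110011
-       0000101
---------------
        0101110

Method 2 - Add two's complement:
Two's complement of 0000101: invert → 1111010, add 1 → 1111011
  0110011
+ 1111011
---------
 10101110  (end carry out of the top bit = 1)
Discarding the end carry: 0101110
Decimal check:
  0110011 = 32 + 16 + 2 + 1 = 51
  0000101 = 4 + 1 = 5
  51 - 5 = 46, and 0101110 = 32 + 8 + 4 + 2 = 46 ✓



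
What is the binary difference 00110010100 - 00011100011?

Method 1 - Direct subtraction (column by column from the right: bit − bit − borrow-in; if negative, add 2 and borrow 1 from the next column):
borrow: 00111000110
        00110010100
-       00011100011
-------------------
        00010110001

Method 2 - Add two's complement:
Two's complement of 00011100011: invert → 11100011100, add 1 → 11100011101
  00110010100
+ 11100011101
-------------
 100010110001  (end carry out of the top bit = 1)
Discarding the end carry: 00010110001
Decimal check:
  00110010100 = 256 + 128 + 16 + 4 = 404
  00011100011 = 128 + 64 + 32 + 2 + 1 = 227
  404 - 227 = 177, and 00010110001 = 128 + 32 + 16 + 1 = 177 ✓



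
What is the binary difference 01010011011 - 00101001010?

Method 1 - Direct subtraction (column by column from the right: bit − bit − borrow-in; if negative, add 2 and borrow 1 from the next column):
borrow: 01010000000
        01010011011
-       00101001010
-------------------
        00101010001

Method 2 - Add two's complement:
Two's complement of 00101001010: invert → 11010110101, add 1 → 11010110110
  01010011011
+ 11010110110
-------------
 100101010001  (end carry out of the top bit = 1)
Discarding the end carry: 00101010001
Decimal check:
  01010011011 = 512 + 128 + 16 + 8 + 2 + 1 = 667
  00101001010 = 256 + 64 + 8 + 2 = 330
  667 - 330 = 337, and 00101010001 = 256 + 64 + 16 + 1 = 337 ✓



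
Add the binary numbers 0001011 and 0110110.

Add column by column from the right: bit + bit + carry-in; write the sum mod 2, carry 1 when the sum is 2 or 3.
carry:  1111100
        0001011
+       0110110
---------------
       01000001
(the carry out of the leftmost column, 0, becomes the leading bit)
Decimal check:
  0001011 = 8 + 2 + 1 = 11
  0110110 = 32 + 16 + 4 + 2 = 54
  11 + 54 = 65, and 01000001 = 64 + 1 = 65 ✓



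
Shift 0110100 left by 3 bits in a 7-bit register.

Original: 0110100 (decimal 52)
Shift left by 3 positions
Append 3 zeros on the right and drop the 3 high bits that overflow the 7-bit width
Result: 0100000 (decimal 32)
Equivalent: 52 << 3 = 52 × 2^3 = 416, truncated to 7 bits = 32



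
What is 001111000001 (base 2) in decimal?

Sum of powers of 2 for each 1-bit:
2^0 + 2^6 + 2^7 + 2^8 + 2^9
= 1 + 64 + 128 + 256 + 512
= 961



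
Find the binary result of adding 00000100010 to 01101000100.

Add column by column from the right: bit + bit + carry-in; write the sum mod 2, carry 1 when the sum is 2 or 3.
carry:  00000000000
        00000100010
+       01101000100
-------------------
       001101100110
(the carry out of the leftmost column, 0, becomes the leading bit)
Decimal check:
  00000100010 = 32 + 2 = 34
  01101000100 = 512 + 256 + 64 + 4 = 836
  34 + 836 = 870, and 001101100110 = 512 + 256 + 64 + 32 + 4 + 2 = 870 ✓



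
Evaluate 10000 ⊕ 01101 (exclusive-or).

XOR: 1 when bits differ
  10000
^ 01101
-------
  11101
Decimal: 16 ^ 13 = 29



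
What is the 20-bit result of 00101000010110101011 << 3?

Original: 00101000010110101011 (decimal 165291)
Shift left by 3 positions
Append 3 zeros on the right and drop the 3 high bits that overflow the 20-bit width
Result: 01000010110101011000 (decimal 273752)
Equivalent: 165291 << 3 = 165291 × 2^3 = 1322328, truncated to 20 bits = 273752



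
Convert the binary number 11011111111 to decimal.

Sum of powers of 2 for each 1-bit:
2^0 + 2^1 + 2^2 + 2^3 + 2^4 + 2^5 + 2^6 + 2^7 + 2^9 + 2^10
= 1 + 2 + 4 + 8 + 16 + 32 + 64 + 128 + 512 + 1024
= 1791



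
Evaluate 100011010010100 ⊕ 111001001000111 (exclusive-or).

XOR: 1 when bits differ
  100011010010100
^ 111001001000111
-----------------
  011010011010011
Decimal: 18068 ^ 29255 = 13523



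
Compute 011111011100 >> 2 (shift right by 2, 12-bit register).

Original: 011111011100 (decimal 2012)
Shift right by 2 positions
Drop the 2 low bits; fill with zeros on the left
Result: 000111110111 (decimal 503)
Equivalent: 2012 >> 2 = 2012 ÷ 2^2 = 503



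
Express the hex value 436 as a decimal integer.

Expand by place value (powers of 16):
436 = 4 × 16^2 + 3 × 16^1 + 6 × 16^0
= 4 × 256 + 3 × 16 + 6 × 1
= 1024 + 48 + 6
= 1078



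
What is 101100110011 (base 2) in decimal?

Sum of powers of 2 for each 1-bit:
2^0 + 2^1 + 2^4 + 2^5 + 2^8 + 2^9 + 2^11
= 1 + 2 + 16 + 32 + 256 + 512 + 2048
= 2867



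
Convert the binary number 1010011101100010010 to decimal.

Sum of powers of 2 for each 1-bit:
2^1 + 2^4 + 2^8 + 2^9 + 2^11 + 2^12 + 2^13 + 2^16 + 2^18
= 2 + 16 + 256 + 512 + 2048 + 4096 + 8192 + 65536 + 262144
= 342802



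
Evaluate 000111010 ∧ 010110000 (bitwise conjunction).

AND: 1 only when both bits are 1
  000111010
& 010110000
-----------
  000110000
Decimal: 58 & 176 = 48



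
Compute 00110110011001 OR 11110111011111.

OR: 1 when either bit is 1
  00110110011001
| 11110111011111
----------------
  11110111011111
Decimal: 3481 | 15839 = 15839



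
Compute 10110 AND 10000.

AND: 1 only when both bits are 1
  10110
& 10000
-------
  10000
Decimal: 22 & 16 = 16



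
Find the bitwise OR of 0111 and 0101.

OR: 1 when either bit is 1
  0111
| 0101
------
  0111
Decimal: 7 | 5 = 7



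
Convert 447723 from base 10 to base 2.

Using repeated division by 2:
447723 ÷ 2 = 223861 remainder 1
223861 ÷ 2 = 111930 remainder 1
111930 ÷ 2 = 55965 remainder 0
55965 ÷ 2 = 27982 remainder 1
27982 ÷ 2 = 13991 remainder 0
13991 ÷ 2 = 6995 remainder 1
6995 ÷ 2 = 3497 remainder 1
3497 ÷ 2 = 1748 remainder 1
1748 ÷ 2 = 874 remainder 0
874 ÷ 2 = 437 remainder 0
437 ÷ 2 = 218 remainder 1
218 ÷ 2 = 109 remainder 0
109 ÷ 2 = 54 remainder 1
54 ÷ 2 = 27 remainder 0
27 ÷ 2 = 13 remainder 1
13 ÷ 2 = 6 remainder 1
6 ÷ 2 = 3 remainder 0
3 ÷ 2 = 1 remainder 1
1 ÷ 2 = 0 remainder 1
Reading remainders bottom to top: 1101101010011101011



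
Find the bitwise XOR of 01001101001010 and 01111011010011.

XOR: 1 when bits differ
  01001101001010
^ 01111011010011
----------------
  00110110011001
Decimal: 4938 ^ 7891 = 3481



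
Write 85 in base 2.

Using repeated division by 2:
85 ÷ 2 = 42 remainder 1
42 ÷ 2 = 21 remainder 0
21 ÷ 2 = 10 remainder 1
10 ÷ 2 = 5 remainder 0
5 ÷ 2 = 2 remainder 1
2 ÷ 2 = 1 remainder 0
1 ÷ 2 = 0 remainder 1
Reading remainders bottom to top: 1010101



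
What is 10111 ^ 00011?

XOR: 1 when bits differ
  10111
^ 00011
-------
  10100
Decimal: 23 ^ 3 = 20



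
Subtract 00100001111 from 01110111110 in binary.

Method 1 - Direct subtraction (column by column from the right: bit − bit − borrow-in; if negative, add 2 and borrow 1 from the next column):
borrow: 00000011110
        01110111110
-       00100001111
-------------------
        01010101111

Method 2 - Add two's complement:
Two's complement of 00100001111: invert → 11011110000, add 1 → 11011110001
  01110111110
+ 11011110001
-------------
 101010101111  (end carry out of the top bit = 1)
Discarding the end carry: 01010101111
Decimal check:
  01110111110 = 512 + 256 + 128 + 32 + 16 + 8 + 4 + 2 = 958
  00100001111 = 256 + 8 + 4 + 2 + 1 = 271
  958 - 271 = 687, and 01010101111 = 512 + 128 + 32 + 8 + 4 + 2 + 1 = 687 ✓



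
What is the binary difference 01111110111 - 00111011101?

Method 1 - Direct subtraction (column by column from the right: bit − bit − borrow-in; if negative, add 2 and borrow 1 from the next column):
borrow: 00000110000
        01111110111
-       00111011101
-------------------
        01000011010

Method 2 - Add two's complement:
Two's complement of 00111011101: invert → 11000100010, add 1 → 11000100011
  01111110111
+ 11000100011
-------------
 101000011010  (end carry out of the top bit = 1)
Discarding the end carry: 01000011010
Decimal check:
  01111110111 = 512 + 256 + 128 + 64 + 32 + 16 + 4 + 2 + 1 = 1015
  00111011101 = 256 + 128 + 64 + 16 + 8 + 4 + 1 = 477
  1015 - 477 = 538, and 01000011010 = 512 + 16 + 8 + 2 = 538 ✓



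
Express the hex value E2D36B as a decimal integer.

Expand by place value (powers of 16):
Digit values: E = 14, D = 13, B = 11
E2D36B = 14 × 16^5 + 2 × 16^4 + 13 × 16^3 + 3 × 16^2 + 6 × 16^1 + 11 × 16^0
= 14 × 1048576 + 2 × 65536 + 13 × 4096 + 3 × 256 + 6 × 16 + 11 × 1
= 14680064 + 131072 + 53248 + 768 + 96 + 11
= 14865259



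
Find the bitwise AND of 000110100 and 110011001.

AND: 1 only when both bits are 1
  000110100
& 110011001
-----------
  000010000
Decimal: 52 & 409 = 16



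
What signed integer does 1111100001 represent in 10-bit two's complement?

Binary: 1111100001
Sign bit: 1 (negative)
Invert: 0000011110
Add 1:  0000011111
Magnitude: 0000011111 = 16 + 8 + 4 + 2 + 1 = 31
Value: -31



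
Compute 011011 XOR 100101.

XOR: 1 when bits differ
  011011
^ 100101
--------
  111110
Decimal: 27 ^ 37 = 62



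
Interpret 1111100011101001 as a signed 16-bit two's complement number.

Binary: 1111100011101001
Sign bit: 1 (negative)
Invert: 0000011100010110
Add 1:  0000011100010111
Magnitude: 0000011100010111 = 1024 + 512 + 256 + 16 + 4 + 2 + 1 = 1815
Value: -1815



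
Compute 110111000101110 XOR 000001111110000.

XOR: 1 when bits differ
  110111000101110
^ 000001111110000
-----------------
  110110111011110
Decimal: 28206 ^ 1008 = 28126



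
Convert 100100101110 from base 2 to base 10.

Sum of powers of 2 for each 1-bit:
2^1 + 2^2 + 2^3 + 2^5 + 2^8 + 2^11
= 2 + 4 + 8 + 32 + 256 + 2048
= 2350



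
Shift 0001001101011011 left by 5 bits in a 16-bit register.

Original: 0001001101011011 (decimal 4955)
Shift left by 5 positions
Append 5 zeros on the right and drop the 5 high bits that overflow the 16-bit width
Result: 0110101101100000 (decimal 27488)
Equivalent: 4955 << 5 = 4955 × 2^5 = 158560, truncated to 16 bits = 27488



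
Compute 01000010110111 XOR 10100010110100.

XOR: 1 when bits differ
  01000010110111
^ 10100010110100
----------------
  11100000000011
Decimal: 4279 ^ 10420 = 14339



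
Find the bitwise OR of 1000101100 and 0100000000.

OR: 1 when either bit is 1
  1000101100
| 0100000000
------------
  1100101100
Decimal: 556 | 256 = 812



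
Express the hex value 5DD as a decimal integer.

Expand by place value (powers of 16):
Digit values: D = 13
5DD = 5 × 16^2 + 13 × 16^1 + 13 × 16^0
= 5 × 256 + 13 × 16 + 13 × 1
= 1280 + 208 + 13
= 1501



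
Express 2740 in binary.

Using repeated division by 2:
2740 ÷ 2 = 1370 remainder 0
1370 ÷ 2 = 685 remainder 0
685 ÷ 2 = 342 remainder 1
342 ÷ 2 = 171 remainder 0
171 ÷ 2 = 85 remainder 1
85 ÷ 2 = 42 remainder 1
42 ÷ 2 = 21 remainder 0
21 ÷ 2 = 10 remainder 1
10 ÷ 2 = 5 remainder 0
5 ÷ 2 = 2 remainder 1
2 ÷ 2 = 1 remainder 0
1 ÷ 2 = 0 remainder 1
Reading remainders bottom to top: 101010110100



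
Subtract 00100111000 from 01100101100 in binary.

Method 1 - Direct subtraction (column by column from the right: bit − bit − borrow-in; if negative, add 2 and borrow 1 from the next column):
borrow: 01111100000
        01100101100
-       00100111000
-------------------
        00111110100

Method 2 - Add two's complement:
Two's complement of 00100111000: invert → 11011000111, add 1 → 11011001000
  01100101100
+ 11011001000
-------------
 100111110100  (end carry out of the top bit = 1)
Discarding the end carry: 00111110100
Decimal check:
  01100101100 = 512 + 256 + 32 + 8 + 4 = 812
  00100111000 = 256 + 32 + 16 + 8 = 312
  812 - 312 = 500, and 00111110100 = 256 + 128 + 64 + 32 + 16 + 4 = 500 ✓



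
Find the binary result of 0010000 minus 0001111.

Method 1 - Direct subtraction (column by column from the right: bit − bit − borrow-in; if negative, add 2 and borrow 1 from the next column):
borrow: 0011110
        0010000
-       0001111
---------------
        0000001

Method 2 - Add two's complement:
Two's complement of 0001111: invert → 1110000, add 1 → 1110001
  0010000
+ 1110001
---------
 10000001  (end carry out of the top bit = 1)
Discarding the end carry: 0000001
Decimal check:
  0010000 = 16
  0001111 = 8 + 4 + 2 + 1 = 15
  16 - 15 = 1, and 0000001 = 1 ✓



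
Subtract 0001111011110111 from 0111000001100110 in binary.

Method 1 - Direct subtraction (column by column from the right: bit − bit − borrow-in; if negative, add 2 and borrow 1 from the next column):
borrow: 0011111111111110
        0111000001100110
-       0001111011110111
------------------------
        0101000101101111

Method 2 - Add two's complement:
Two's complement of 0001111011110111: invert → 1110000100001000, add 1 → 1110000100001001
  0111000001100110
+ 1110000100001001
------------------
 10101000101101111  (end carry out of the top bit = 1)
Discarding the end carry: 0101000101101111
Decimal check:
  0111000001100110 = 16384 + 8192 + 4096 + 64 + 32 + 4 + 2 = 28774
  0001111011110111 = 4096 + 2048 + 1024 + 512 + 128 + 64 + 32 + 16 + 4 + 2 + 1 = 7927
  28774 - 7927 = 20847, and 0101000101101111 = 16384 + 4096 + 256 + 64 + 32 + 8 + 4 + 2 + 1 = 20847 ✓



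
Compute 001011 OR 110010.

OR: 1 when either bit is 1
  001011
| 110010
--------
  111011
Decimal: 11 | 50 = 59



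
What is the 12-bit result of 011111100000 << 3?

Original: 011111100000 (decimal 2016)
Shift left by 3 positions
Append 3 zeros on the right and drop the 3 high bits that overflow the 12-bit width
Result: 111100000000 (decimal 3840)
Equivalent: 2016 << 3 = 2016 × 2^3 = 16128, truncated to 12 bits = 3840



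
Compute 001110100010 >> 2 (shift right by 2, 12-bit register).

Original: 001110100010 (decimal 930)
Shift right by 2 positions
Drop the 2 low bits; fill with zeros on the left
Result: 000011101000 (decimal 232)
Equivalent: 930 >> 2 = 930 ÷ 2^2 = 232



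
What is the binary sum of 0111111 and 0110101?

Add column by column from the right: bit + bit + carry-in; write the sum mod 2, carry 1 when the sum is 2 or 3.
carry:  1111110
        0111111
+       0110101
---------------
       01110100
(the carry out of the leftmost column, 0, becomes the leading bit)
Decimal check:
  0111111 = 32 + 16 + 8 + 4 + 2 + 1 = 63
  0110101 = 32 + 16 + 4 + 1 = 53
  63 + 53 = 116, and 01110100 = 64 + 32 + 16 + 4 = 116 ✓



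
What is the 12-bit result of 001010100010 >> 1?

Original: 001010100010 (decimal 674)
Shift right by 1 position
Drop the 1 low bit; fill with zero on the left
Result: 000101010001 (decimal 337)
Equivalent: 674 >> 1 = 674 ÷ 2^1 = 337



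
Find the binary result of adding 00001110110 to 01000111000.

Add column by column from the right: bit + bit + carry-in; write the sum mod 2, carry 1 when the sum is 2 or 3.
carry:  00011100000
        00001110110
+       01000111000
-------------------
       001010101110
(the carry out of the leftmost column, 0, becomes the leading bit)
Decimal check:
  00001110110 = 64 + 32 + 16 + 4 + 2 = 118
  01000111000 = 512 + 32 + 16 + 8 = 568
  118 + 568 = 686, and 001010101110 = 512 + 128 + 32 + 8 + 4 + 2 = 686 ✓



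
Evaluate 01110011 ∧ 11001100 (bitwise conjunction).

AND: 1 only when both bits are 1
  01110011
& 11001100
----------
  01000000
Decimal: 115 & 204 = 64



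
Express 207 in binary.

Using repeated division by 2:
207 ÷ 2 = 103 remainder 1
103 ÷ 2 = 51 remainder 1
51 ÷ 2 = 25 remainder 1
25 ÷ 2 = 12 remainder 1
12 ÷ 2 = 6 remainder 0
6 ÷ 2 = 3 remainder 0
3 ÷ 2 = 1 remainder 1
1 ÷ 2 = 0 remainder 1
Reading remainders bottom to top: 11001111



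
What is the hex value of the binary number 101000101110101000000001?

Group into 4-bit nibbles from right:
  1010 = A
  0010 = 2
  1110 = E
  1010 = A
  0000 = 0
  0001 = 1
Result: A2EA01



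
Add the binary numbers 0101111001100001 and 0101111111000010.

Add column by column from the right: bit + bit + carry-in; write the sum mod 2, carry 1 when the sum is 2 or 3.
carry:  1011111110000000
        0101111001100001
+       0101111111000010
------------------------
       01011111000100011
(the carry out of the leftmost column, 0, becomes the leading bit)
Decimal check:
  0101111001100001 = 16384 + 4096 + 2048 + 1024 + 512 + 64 + 32 + 1 = 24161
  0101111111000010 = 16384 + 4096 + 2048 + 1024 + 512 + 256 + 128 + 64 + 2 = 24514
  24161 + 24514 = 48675, and 01011111000100011 = 32768 + 8192 + 4096 + 2048 + 1024 + 512 + 32 + 2 + 1 = 48675 ✓



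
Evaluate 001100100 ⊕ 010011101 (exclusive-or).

XOR: 1 when bits differ
  001100100
^ 010011101
-----------
  011111001
Decimal: 100 ^ 157 = 249



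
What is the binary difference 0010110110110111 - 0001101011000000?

Method 1 - Direct subtraction (column by column from the right: bit − bit − borrow-in; if negative, add 2 and borrow 1 from the next column):
borrow: 0010010110000000
        0010110110110111
-       0001101011000000
------------------------
        0001001011110111

Method 2 - Add two's complement:
Two's complement of 0001101011000000: invert → 1110010100111111, add 1 → 1110010101000000
  0010110110110111
+ 1110010101000000
------------------
 10001001011110111  (end carry out of the top bit = 1)
Discarding the end carry: 0001001011110111
Decimal check:
  0010110110110111 = 8192 + 2048 + 1024 + 256 + 128 + 32 + 16 + 4 + 2 + 1 = 11703
  0001101011000000 = 4096 + 2048 + 512 + 128 + 64 = 6848
  11703 - 6848 = 4855, and 0001001011110111 = 4096 + 512 + 128 + 64 + 32 + 16 + 4 + 2 + 1 = 4855 ✓



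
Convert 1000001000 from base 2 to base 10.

Sum of powers of 2 for each 1-bit:
2^3 + 2^9
= 8 + 512
= 520



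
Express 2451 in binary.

Using repeated division by 2:
2451 ÷ 2 = 1225 remainder 1
1225 ÷ 2 = 612 remainder 1
612 ÷ 2 = 306 remainder 0
306 ÷ 2 = 153 remainder 0
153 ÷ 2 = 76 remainder 1
76 ÷ 2 = 38 remainder 0
38 ÷ 2 = 19 remainder 0
19 ÷ 2 = 9 remainder 1
9 ÷ 2 = 4 remainder 1
4 ÷ 2 = 2 remainder 0
2 ÷ 2 = 1 remainder 0
1 ÷ 2 = 0 remainder 1
Reading remainders bottom to top: 100110010011



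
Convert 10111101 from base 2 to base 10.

Sum of powers of 2 for each 1-bit:
2^0 + 2^2 + 2^3 + 2^4 + 2^5 + 2^7
= 1 + 4 + 8 + 16 + 32 + 128
= 189



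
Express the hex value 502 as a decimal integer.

Expand by place value (powers of 16):
502 = 5 × 16^2 + 0 × 16^1 + 2 × 16^0
= 5 × 256 + 0 × 16 + 2 × 1
= 1280 + 0 + 2
= 1282



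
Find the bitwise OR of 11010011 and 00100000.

OR: 1 when either bit is 1
  11010011
| 00100000
----------
  11110011
Decimal: 211 | 32 = 243



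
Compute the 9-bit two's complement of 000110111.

Original: 000110111
Step 1 - Invert all bits: 111001000
Step 2 - Add 1: 111001001
Verification: 000110111 + 111001001 = 1000000000; discarding the end carry (carry out of the top bit) leaves the 9-bit value 000000000, as required for x + (-x)



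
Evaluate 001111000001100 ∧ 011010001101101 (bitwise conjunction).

AND: 1 only when both bits are 1
  001111000001100
& 011010001101101
-----------------
  001010000001100
Decimal: 7692 & 13421 = 5132



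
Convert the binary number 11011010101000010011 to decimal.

Sum of powers of 2 for each 1-bit:
2^0 + 2^1 + 2^4 + 2^9 + 2^11 + 2^13 + 2^15 + 2^16 + 2^18 + 2^19
= 1 + 2 + 16 + 512 + 2048 + 8192 + 32768 + 65536 + 262144 + 524288
= 895507



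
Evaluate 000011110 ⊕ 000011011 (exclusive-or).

XOR: 1 when bits differ
  000011110
^ 000011011
-----------
  000000101
Decimal: 30 ^ 27 = 5



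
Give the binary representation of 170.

Using repeated division by 2:
170 ÷ 2 = 85 remainder 0
85 ÷ 2 = 42 remainder 1
42 ÷ 2 = 21 remainder 0
21 ÷ 2 = 10 remainder 1
10 ÷ 2 = 5 remainder 0
5 ÷ 2 = 2 remainder 1
2 ÷ 2 = 1 remainder 0
1 ÷ 2 = 0 remainder 1
Reading remainders bottom to top: 10101010



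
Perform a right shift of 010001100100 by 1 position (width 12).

Original: 010001100100 (decimal 1124)
Shift right by 1 position
Drop the 1 low bit; fill with zero on the left
Result: 001000110010 (decimal 562)
Equivalent: 1124 >> 1 = 1124 ÷ 2^1 = 562



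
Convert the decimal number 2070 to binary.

Using repeated division by 2:
2070 ÷ 2 = 1035 remainder 0
1035 ÷ 2 = 517 remainder 1
517 ÷ 2 = 258 remainder 1
258 ÷ 2 = 129 remainder 0
129 ÷ 2 = 64 remainder 1
64 ÷ 2 = 32 remainder 0
32 ÷ 2 = 16 remainder 0
16 ÷ 2 = 8 remainder 0
8 ÷ 2 = 4 remainder 0
4 ÷ 2 = 2 remainder 0
2 ÷ 2 = 1 remainder 0
1 ÷ 2 = 0 remainder 1
Reading remainders bottom to top: 100000010110



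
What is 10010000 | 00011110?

OR: 1 when either bit is 1
  10010000
| 00011110
----------
  10011110
Decimal: 144 | 30 = 158



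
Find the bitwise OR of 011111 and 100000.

OR: 1 when either bit is 1
  011111
| 100000
--------
  111111
Decimal: 31 | 32 = 63



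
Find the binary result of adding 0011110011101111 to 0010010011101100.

Add column by column from the right: bit + bit + carry-in; write the sum mod 2, carry 1 when the sum is 2 or 3.
carry:  0111100111011000
        0011110011101111
+       0010010011101100
------------------------
       00110000111011011
(the carry out of the leftmost column, 0, becomes the leading bit)
Decimal check:
  0011110011101111 = 8192 + 4096 + 2048 + 1024 + 128 + 64 + 32 + 8 + 4 + 2 + 1 = 15599
  0010010011101100 = 8192 + 1024 + 128 + 64 + 32 + 8 + 4 = 9452
  15599 + 9452 = 25051, and 00110000111011011 = 16384 + 8192 + 256 + 128 + 64 + 16 + 8 + 2 + 1 = 25051 ✓



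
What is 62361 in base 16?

Using repeated division by 16 (digits 10–15 are A–F):
62361 ÷ 16 = 3897 remainder 9
3897 ÷ 16 = 243 remainder 9
243 ÷ 16 = 15 remainder 3
15 ÷ 16 = 0 remainder 15 (F)
Reading remainders bottom to top: F399



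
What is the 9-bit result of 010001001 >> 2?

Original: 010001001 (decimal 137)
Shift right by 2 positions
Drop the 2 low bits; fill with zeros on the left
Result: 000100010 (decimal 34)
Equivalent: 137 >> 2 = 137 ÷ 2^2 = 34



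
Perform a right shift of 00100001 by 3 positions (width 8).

Original: 00100001 (decimal 33)
Shift right by 3 positions
Drop the 3 low bits; fill with zeros on the left
Result: 00000100 (decimal 4)
Equivalent: 33 >> 3 = 33 ÷ 2^3 = 4



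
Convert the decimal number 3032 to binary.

Using repeated division by 2:
3032 ÷ 2 = 1516 remainder 0
1516 ÷ 2 = 758 remainder 0
758 ÷ 2 = 379 remainder 0
379 ÷ 2 = 189 remainder 1
189 ÷ 2 = 94 remainder 1
94 ÷ 2 = 47 remainder 0
47 ÷ 2 = 23 remainder 1
23 ÷ 2 = 11 remainder 1
11 ÷ 2 = 5 remainder 1
5 ÷ 2 = 2 remainder 1
2 ÷ 2 = 1 remainder 0
1 ÷ 2 = 0 remainder 1
Reading remainders bottom to top: 101111011000



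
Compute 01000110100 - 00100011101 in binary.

Method 1 - Direct subtraction (column by column from the right: bit − bit − borrow-in; if negative, add 2 and borrow 1 from the next column):
borrow: 01000111110
        01000110100
-       00100011101
-------------------
        00100010111

Method 2 - Add two's complement:
Two's complement of 00100011101: invert → 11011100010, add 1 → 11011100011
  01000110100
+ 11011100011
-------------
 100100010111  (end carry out of the top bit = 1)
Discarding the end carry: 00100010111
Decimal check:
  01000110100 = 512 + 32 + 16 + 4 = 564
  00100011101 = 256 + 16 + 8 + 4 + 1 = 285
  564 - 285 = 279, and 00100010111 = 256 + 16 + 4 + 2 + 1 = 279 ✓



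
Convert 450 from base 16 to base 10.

Expand by place value (powers of 16):
450 = 4 × 16^2 + 5 × 16^1 + 0 × 16^0
= 4 × 256 + 5 × 16 + 0 × 1
= 1024 + 80 + 0
= 1104



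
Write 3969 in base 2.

Using repeated division by 2:
3969 ÷ 2 = 1984 remainder 1
1984 ÷ 2 = 992 remainder 0
992 ÷ 2 = 496 remainder 0
496 ÷ 2 = 248 remainder 0
248 ÷ 2 = 124 remainder 0
124 ÷ 2 = 62 remainder 0
62 ÷ 2 = 31 remainder 0
31 ÷ 2 = 15 remainder 1
15 ÷ 2 = 7 remainder 1
7 ÷ 2 = 3 remainder 1
3 ÷ 2 = 1 remainder 1
1 ÷ 2 = 0 remainder 1
Reading remainders bottom to top: 111110000001



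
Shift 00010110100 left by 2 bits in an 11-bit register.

Original: 00010110100 (decimal 180)
Shift left by 2 positions
Append 2 zeros on the right
Result: 01011010000 (decimal 720)
Equivalent: 180 << 2 = 180 × 2^2 = 720



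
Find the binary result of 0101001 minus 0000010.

Method 1 - Direct subtraction (column by column from the right: bit − bit − borrow-in; if negative, add 2 and borrow 1 from the next column):
borrow: 0001100
        0101001
-       0000010
---------------
        0100111

Method 2 - Add two's complement:
Two's complement of 0000010: invert → 1111101, add 1 → 1111110
  0101001
+ 1111110
---------
 10100111  (end carry out of the top bit = 1)
Discarding the end carry: 0100111
Decimal check:
  0101001 = 32 + 8 + 1 = 41
  0000010 = 2
  41 - 2 = 39, and 0100111 = 32 + 4 + 2 + 1 = 39 ✓



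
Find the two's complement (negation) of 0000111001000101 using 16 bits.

Original: 0000111001000101
Step 1 - Invert all bits: 1111000110111010
Step 2 - Add 1: 1111000110111011
Verification: 0000111001000101 + 1111000110111011 = 10000000000000000; discarding the end carry (carry out of the top bit) leaves the 16-bit value 0000000000000000, as required for x + (-x)



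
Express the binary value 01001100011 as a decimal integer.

Sum of powers of 2 for each 1-bit:
2^0 + 2^1 + 2^5 + 2^6 + 2^9
= 1 + 2 + 32 + 64 + 512
= 611



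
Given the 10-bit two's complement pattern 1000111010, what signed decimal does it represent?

Binary: 1000111010
Sign bit: 1 (negative)
Invert: 0111000101
Add 1:  0111000110
Magnitude: 0111000110 = 256 + 128 + 64 + 4 + 2 = 454
Value: -454



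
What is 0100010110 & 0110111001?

AND: 1 only when both bits are 1
  0100010110
& 0110111001
------------
  0100010000
Decimal: 278 & 441 = 272



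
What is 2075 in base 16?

Using repeated division by 16 (digits 10–15 are A–F):
2075 ÷ 16 = 129 remainder 11 (B)
129 ÷ 16 = 8 remainder 1
8 ÷ 16 = 0 remainder 8
Reading remainders bottom to top: 81B



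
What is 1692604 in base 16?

Using repeated division by 16 (digits 10–15 are A–F):
1692604 ÷ 16 = 105787 remainder 12 (C)
105787 ÷ 16 = 6611 remainder 11 (B)
6611 ÷ 16 = 413 remainder 3
413 ÷ 16 = 25 remainder 13 (D)
25 ÷ 16 = 1 remainder 9
1 ÷ 16 = 0 remainder 1
Reading remainders bottom to top: 19D3BC



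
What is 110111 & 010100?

AND: 1 only when both bits are 1
  110111
& 010100
--------
  010100
Decimal: 55 & 20 = 20



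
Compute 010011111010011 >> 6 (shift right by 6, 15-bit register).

Original: 010011111010011 (decimal 10195)
Shift right by 6 positions
Drop the 6 low bits; fill with zeros on the left
Result: 000000010011111 (decimal 159)
Equivalent: 10195 >> 6 = 10195 ÷ 2^6 = 159

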